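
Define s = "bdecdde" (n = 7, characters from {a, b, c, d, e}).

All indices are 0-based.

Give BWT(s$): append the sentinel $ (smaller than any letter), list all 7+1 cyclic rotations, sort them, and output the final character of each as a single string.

rank  rotation  last
    0  $bdecdde  e
    1  bdecdde$  $
    2  cdde$bde  e
    3  dde$bdec  c
    4  de$bdecd  d
    5  decdde$b  b
    6  e$bdecdd  d
    7  ecdde$bd  d

e$ecdbdd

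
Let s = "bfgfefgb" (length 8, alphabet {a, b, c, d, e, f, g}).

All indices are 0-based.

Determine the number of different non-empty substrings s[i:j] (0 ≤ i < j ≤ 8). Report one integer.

31

sorted suffixes:
  #0 SA[0]=7  'b'
  #1 SA[1]=0  'bfgfefgb'
  #2 SA[2]=4  'efgb'
  #3 SA[3]=3  'fefgb'
  #4 SA[4]=5  'fgb'
  #5 SA[5]=1  'fgfefgb'
  #6 SA[6]=6  'gb'
  #7 SA[7]=2  'gfefgb'

SA = [7, 0, 4, 3, 5, 1, 6, 2]
i: (SA[i-1],SA[i]) lcp shared
  1: (7,0) 1 'b'
  2: (0,4) 0 ''
  3: (4,3) 0 ''
  4: (3,5) 1 'f'
  5: (5,1) 2 'fg'
  6: (1,6) 0 ''
  7: (6,2) 1 'g'

n(n+1)/2 = 8·9/2 = 36
Σ LCP = 0 + 1 + 0 + 0 + 1 + 2 + 0 + 1 = 5
distinct = 36 − 5 = 31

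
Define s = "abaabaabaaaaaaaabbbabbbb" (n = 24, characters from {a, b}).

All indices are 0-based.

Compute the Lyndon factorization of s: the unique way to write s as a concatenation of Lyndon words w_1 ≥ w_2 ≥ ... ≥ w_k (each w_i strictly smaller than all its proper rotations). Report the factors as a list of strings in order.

["ab", "aab", "aab", "aaaaaaaabbbabbbb"]

emit factor 1: 'ab' (i=0, period=2)
emit factor 2: 'aab' (i=2, period=3)
emit factor 3: 'aab' (i=5, period=3)
emit factor 4: 'aaaaaaaabbbabbbb' (i=8, period=16)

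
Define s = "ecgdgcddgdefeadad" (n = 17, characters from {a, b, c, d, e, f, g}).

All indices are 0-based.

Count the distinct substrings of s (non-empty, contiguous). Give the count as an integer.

139

rank→(start, suffix):
  0 → (15, 'ad')
  1 → (13, 'adad')
  2 → (5, 'cddgdefeadad')
  3 → (1, 'cgdgcddgdefeadad')
  4 → (16, 'd')
  5 → (14, 'dad')
  6 → (6, 'ddgdefeadad')
  7 → (9, 'defeadad')
  8 → (3, 'dgcddgdefeadad')
  9 → (7, 'dgdefeadad')
  10 → (12, 'eadad')
  11 → (0, 'ecgdgcddgdefeadad')
  12 → (10, 'efeadad')
  13 → (11, 'feadad')
  14 → (4, 'gcddgdefeadad')
  15 → (8, 'gdefeadad')
  16 → (2, 'gdgcddgdefeadad')

SA = [15, 13, 5, 1, 16, 14, 6, 9, 3, 7, 12, 0, 10, 11, 4, 8, 2]
i: (SA[i-1],SA[i]) lcp shared
  1: (15,13) 2 'ad'
  2: (13,5) 0 ''
  3: (5,1) 1 'c'
  4: (1,16) 0 ''
  5: (16,14) 1 'd'
  6: (14,6) 1 'd'
  7: (6,9) 1 'd'
  8: (9,3) 1 'd'
  9: (3,7) 2 'dg'
  10: (7,12) 0 ''
  11: (12,0) 1 'e'
  12: (0,10) 1 'e'
  13: (10,11) 0 ''
  14: (11,4) 0 ''
  15: (4,8) 1 'g'
  16: (8,2) 2 'gd'

n(n+1)/2 = 17·18/2 = 153
Σ LCP = 0 + 2 + 0 + 1 + 0 + 1 + 1 + 1 + 1 + 2 + 0 + 1 + 1 + 0 + 0 + 1 + 2 = 14
distinct = 153 − 14 = 139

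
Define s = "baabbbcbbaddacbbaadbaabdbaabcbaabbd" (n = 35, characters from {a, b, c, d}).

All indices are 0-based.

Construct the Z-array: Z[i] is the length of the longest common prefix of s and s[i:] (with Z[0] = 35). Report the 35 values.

[35, 0, 0, 1, 1, 1, 0, 1, 2, 0, 0, 0, 0, 0, 1, 3, 0, 0, 0, 4, 0, 0, 1, 0, 4, 0, 0, 1, 0, 5, 0, 0, 1, 1, 0]

Z[0]=35
i=1: i≥r, start 0; Z[1]=0
i=2: i≥r, start 0; Z[2]=0
i=3: i≥r, start 0; Z[3]=1 scan→box=[3,4)
i=4: i≥r, start 0; Z[4]=1 scan→box=[4,5)
i=5: i≥r, start 0; Z[5]=1 scan→box=[5,6)
i=6: i≥r, start 0; Z[6]=0
i=7: i≥r, start 0; Z[7]=1 scan→box=[7,8)
i=8: i≥r, start 0; Z[8]=2 scan→box=[8,10)
i=9: min(r-i=1, Z[1]=0)=0; Z[9]=0
i=10: i≥r, start 0; Z[10]=0
i=11: i≥r, start 0; Z[11]=0
i=12: i≥r, start 0; Z[12]=0
i=13: i≥r, start 0; Z[13]=0
i=14: i≥r, start 0; Z[14]=1 scan→box=[14,15)
i=15: i≥r, start 0; Z[15]=3 scan→box=[15,18)
i=16: min(r-i=2, Z[1]=0)=0; Z[16]=0
i=17: min(r-i=1, Z[2]=0)=0; Z[17]=0
i=18: i≥r, start 0; Z[18]=0
i=19: i≥r, start 0; Z[19]=4 scan→box=[19,23)
i=20: min(r-i=3, Z[1]=0)=0; Z[20]=0
i=21: min(r-i=2, Z[2]=0)=0; Z[21]=0
i=22: min(r-i=1, Z[3]=1)=1; Z[22]=1
i=23: i≥r, start 0; Z[23]=0
i=24: i≥r, start 0; Z[24]=4 scan→box=[24,28)
i=25: min(r-i=3, Z[1]=0)=0; Z[25]=0
i=26: min(r-i=2, Z[2]=0)=0; Z[26]=0
i=27: min(r-i=1, Z[3]=1)=1; Z[27]=1
i=28: i≥r, start 0; Z[28]=0
i=29: i≥r, start 0; Z[29]=5 scan→box=[29,34)
i=30: min(r-i=4, Z[1]=0)=0; Z[30]=0
i=31: min(r-i=3, Z[2]=0)=0; Z[31]=0
i=32: min(r-i=2, Z[3]=1)=1; Z[32]=1
i=33: min(r-i=1, Z[4]=1)=1; Z[33]=1
i=34: i≥r, start 0; Z[34]=0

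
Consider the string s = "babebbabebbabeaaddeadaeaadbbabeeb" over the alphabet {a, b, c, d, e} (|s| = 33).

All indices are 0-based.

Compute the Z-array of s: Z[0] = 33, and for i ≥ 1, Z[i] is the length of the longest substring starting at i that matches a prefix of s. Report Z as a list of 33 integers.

Z[0]=33
i=1: fresh scan; Z[1]=0
i=2: fresh scan; Z[2]=1 grow→box=[2,3)
i=3: fresh scan; Z[3]=0
i=4: fresh scan; Z[4]=1 grow→box=[4,5)
i=5: fresh scan; Z[5]=9 grow→box=[5,14)
i=6: min(r-i=8, Z[1]=0)=0; Z[6]=0
i=7: min(r-i=7, Z[2]=1)=1; Z[7]=1
i=8: min(r-i=6, Z[3]=0)=0; Z[8]=0
i=9: min(r-i=5, Z[4]=1)=1; Z[9]=1
i=10: min(r-i=4, Z[5]=9)=4; Z[10]=4
i=11: min(r-i=3, Z[6]=0)=0; Z[11]=0
i=12: min(r-i=2, Z[7]=1)=1; Z[12]=1
i=13: min(r-i=1, Z[8]=0)=0; Z[13]=0
i=14: fresh scan; Z[14]=0
i=15: fresh scan; Z[15]=0
i=16: fresh scan; Z[16]=0
i=17: fresh scan; Z[17]=0
i=18: fresh scan; Z[18]=0
i=19: fresh scan; Z[19]=0
i=20: fresh scan; Z[20]=0
i=21: fresh scan; Z[21]=0
i=22: fresh scan; Z[22]=0
i=23: fresh scan; Z[23]=0
i=24: fresh scan; Z[24]=0
i=25: fresh scan; Z[25]=0
i=26: fresh scan; Z[26]=1 grow→box=[26,27)
i=27: fresh scan; Z[27]=4 grow→box=[27,31)
i=28: min(r-i=3, Z[1]=0)=0; Z[28]=0
i=29: min(r-i=2, Z[2]=1)=1; Z[29]=1
i=30: min(r-i=1, Z[3]=0)=0; Z[30]=0
i=31: fresh scan; Z[31]=0
i=32: fresh scan; Z[32]=1 grow→box=[32,33)

[33, 0, 1, 0, 1, 9, 0, 1, 0, 1, 4, 0, 1, 0, 0, 0, 0, 0, 0, 0, 0, 0, 0, 0, 0, 0, 1, 4, 0, 1, 0, 0, 1]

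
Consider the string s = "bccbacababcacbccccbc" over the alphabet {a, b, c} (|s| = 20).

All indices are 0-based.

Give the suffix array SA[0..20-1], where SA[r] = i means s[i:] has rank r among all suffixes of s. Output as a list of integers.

[6, 8, 4, 11, 7, 3, 18, 9, 0, 13, 19, 5, 10, 2, 17, 12, 1, 16, 15, 14]

rank | idx | suffix
   0 |   6 | ababcacbccccbc
   1 |   8 | abcacbccccbc
   2 |   4 | acababcacbccccbc
   3 |  11 | acbccccbc
   4 |   7 | babcacbccccbc
   5 |   3 | bacababcacbccccbc
   6 |  18 | bc
   7 |   9 | bcacbccccbc
   8 |   0 | bccbacababcacbccccbc
   9 |  13 | bccccbc
  10 |  19 | c
  11 |   5 | cababcacbccccbc
  12 |  10 | cacbccccbc
  13 |   2 | cbacababcacbccccbc
  14 |  17 | cbc
  15 |  12 | cbccccbc
  16 |   1 | ccbacababcacbccccbc
  17 |  16 | ccbc
  18 |  15 | cccbc
  19 |  14 | ccccbc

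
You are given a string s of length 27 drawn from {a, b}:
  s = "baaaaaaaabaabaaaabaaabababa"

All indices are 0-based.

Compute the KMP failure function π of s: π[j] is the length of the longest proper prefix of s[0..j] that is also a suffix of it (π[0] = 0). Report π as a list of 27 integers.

π[0] = 0
j=1 s[j]='a': π[1]=0 (border '')
j=2 s[j]='a': π[2]=0 (border '')
j=3 s[j]='a': π[3]=0 (border '')
j=4 s[j]='a': π[4]=0 (border '')
j=5 s[j]='a': π[5]=0 (border '')
j=6 s[j]='a': π[6]=0 (border '')
j=7 s[j]='a': π[7]=0 (border '')
j=8 s[j]='a': π[8]=0 (border '')
j=9 s[j]='b': π[9]=1 (border 'b')
j=10 s[j]='a': π[10]=2 (border 'ba')
j=11 s[j]='a': π[11]=3 (border 'baa')
j=12 s[j]='b': k: 3→0; π[12]=1 (border 'b')
j=13 s[j]='a': π[13]=2 (border 'ba')
j=14 s[j]='a': π[14]=3 (border 'baa')
j=15 s[j]='a': π[15]=4 (border 'baaa')
j=16 s[j]='a': π[16]=5 (border 'baaaa')
j=17 s[j]='b': k: 5→0; π[17]=1 (border 'b')
j=18 s[j]='a': π[18]=2 (border 'ba')
j=19 s[j]='a': π[19]=3 (border 'baa')
j=20 s[j]='a': π[20]=4 (border 'baaa')
j=21 s[j]='b': k: 4→0; π[21]=1 (border 'b')
j=22 s[j]='a': π[22]=2 (border 'ba')
j=23 s[j]='b': k: 2→0; π[23]=1 (border 'b')
j=24 s[j]='a': π[24]=2 (border 'ba')
j=25 s[j]='b': k: 2→0; π[25]=1 (border 'b')
j=26 s[j]='a': π[26]=2 (border 'ba')

[0, 0, 0, 0, 0, 0, 0, 0, 0, 1, 2, 3, 1, 2, 3, 4, 5, 1, 2, 3, 4, 1, 2, 1, 2, 1, 2]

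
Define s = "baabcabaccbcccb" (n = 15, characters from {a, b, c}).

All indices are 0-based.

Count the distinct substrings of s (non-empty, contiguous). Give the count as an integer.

101

sorted suffixes:
  #0 SA[0]=1  'aabcabaccbcccb'
  #1 SA[1]=5  'abaccbcccb'
  #2 SA[2]=2  'abcabaccbcccb'
  #3 SA[3]=7  'accbcccb'
  #4 SA[4]=14  'b'
  #5 SA[5]=0  'baabcabaccbcccb'
  #6 SA[6]=6  'baccbcccb'
  #7 SA[7]=3  'bcabaccbcccb'
  #8 SA[8]=10  'bcccb'
  #9 SA[9]=4  'cabaccbcccb'
  #10 SA[10]=13  'cb'
  #11 SA[11]=9  'cbcccb'
  #12 SA[12]=12  'ccb'
  #13 SA[13]=8  'ccbcccb'
  #14 SA[14]=11  'cccb'

SA = [1, 5, 2, 7, 14, 0, 6, 3, 10, 4, 13, 9, 12, 8, 11]
[i] adj suffixes → lcp
  [1] 1/5 → 1 ('a')
  [2] 5/2 → 2 ('ab')
  [3] 2/7 → 1 ('a')
  [4] 7/14 → 0 ('')
  [5] 14/0 → 1 ('b')
  [6] 0/6 → 2 ('ba')
  [7] 6/3 → 1 ('b')
  [8] 3/10 → 2 ('bc')
  [9] 10/4 → 0 ('')
  [10] 4/13 → 1 ('c')
  [11] 13/9 → 2 ('cb')
  [12] 9/12 → 1 ('c')
  [13] 12/8 → 3 ('ccb')
  [14] 8/11 → 2 ('cc')

n(n+1)/2 = 15·16/2 = 120
Σ LCP = 0 + 1 + 2 + 1 + 0 + 1 + 2 + 1 + 2 + 0 + 1 + 2 + 1 + 3 + 2 = 19
distinct = 120 − 19 = 101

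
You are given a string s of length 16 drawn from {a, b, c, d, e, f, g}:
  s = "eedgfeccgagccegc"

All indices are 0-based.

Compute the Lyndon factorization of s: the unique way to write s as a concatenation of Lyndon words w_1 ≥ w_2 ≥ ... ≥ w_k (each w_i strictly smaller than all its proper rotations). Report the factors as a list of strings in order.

["e", "e", "dgfe", "ccg", "agccegc"]

emit factor 1: 'e' (i=0, period=1)
emit factor 2: 'e' (i=1, period=1)
emit factor 3: 'dgfe' (i=2, period=4)
emit factor 4: 'ccg' (i=6, period=3)
emit factor 5: 'agccegc' (i=9, period=7)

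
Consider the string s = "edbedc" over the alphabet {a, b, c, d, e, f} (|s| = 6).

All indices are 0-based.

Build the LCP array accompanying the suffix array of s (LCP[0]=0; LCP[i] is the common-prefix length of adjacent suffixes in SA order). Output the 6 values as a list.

[0, 0, 0, 1, 0, 2]

sorted suffixes:
  #0 SA[0]=2  'bedc'
  #1 SA[1]=5  'c'
  #2 SA[2]=1  'dbedc'
  #3 SA[3]=4  'dc'
  #4 SA[4]=0  'edbedc'
  #5 SA[5]=3  'edc'

SA = [2, 5, 1, 4, 0, 3]
[i] adj suffixes → lcp
  [1] 2/5 → 0 ('')
  [2] 5/1 → 0 ('')
  [3] 1/4 → 1 ('d')
  [4] 4/0 → 0 ('')
  [5] 0/3 → 2 ('ed')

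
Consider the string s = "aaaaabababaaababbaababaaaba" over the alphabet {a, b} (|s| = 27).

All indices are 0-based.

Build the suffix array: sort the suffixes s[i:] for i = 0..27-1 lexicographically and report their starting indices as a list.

rank→(start, suffix):
  0 → (26, 'a')
  1 → (0, 'aaaaabababaaababbaababaaaba')
  2 → (1, 'aaaabababaaababbaababaaaba')
  3 → (22, 'aaaba')
  4 → (2, 'aaabababaaababbaababaaaba')
  5 → (10, 'aaababbaababaaaba')
  6 → (23, 'aaba')
  7 → (17, 'aababaaaba')
  8 → (3, 'aabababaaababbaababaaaba')
  9 → (11, 'aababbaababaaaba')
  10 → (24, 'aba')
  11 → (20, 'abaaaba')
  12 → (8, 'abaaababbaababaaaba')
  13 → (18, 'ababaaaba')
  14 → (6, 'ababaaababbaababaaaba')
  15 → (4, 'abababaaababbaababaaaba')
  16 → (12, 'ababbaababaaaba')
  17 → (14, 'abbaababaaaba')
  18 → (25, 'ba')
  19 → (21, 'baaaba')
  20 → (9, 'baaababbaababaaaba')
  21 → (16, 'baababaaaba')
  22 → (19, 'babaaaba')
  23 → (7, 'babaaababbaababaaaba')
  24 → (5, 'bababaaababbaababaaaba')
  25 → (13, 'babbaababaaaba')
  26 → (15, 'bbaababaaaba')

[26, 0, 1, 22, 2, 10, 23, 17, 3, 11, 24, 20, 8, 18, 6, 4, 12, 14, 25, 21, 9, 16, 19, 7, 5, 13, 15]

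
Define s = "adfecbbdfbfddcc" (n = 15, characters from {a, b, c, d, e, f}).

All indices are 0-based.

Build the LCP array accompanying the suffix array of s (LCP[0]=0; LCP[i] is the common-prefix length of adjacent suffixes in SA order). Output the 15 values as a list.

[0, 0, 1, 1, 0, 1, 1, 0, 1, 1, 2, 0, 0, 1, 1]

rank | idx | suffix
   0 |   0 | adfecbbdfbfddcc
   1 |   5 | bbdfbfddcc
   2 |   6 | bdfbfddcc
   3 |   9 | bfddcc
   4 |  14 | c
   5 |   4 | cbbdfbfddcc
   6 |  13 | cc
   7 |  12 | dcc
   8 |  11 | ddcc
   9 |   7 | dfbfddcc
  10 |   1 | dfecbbdfbfddcc
  11 |   3 | ecbbdfbfddcc
  12 |   8 | fbfddcc
  13 |  10 | fddcc
  14 |   2 | fecbbdfbfddcc

SA = [0, 5, 6, 9, 14, 4, 13, 12, 11, 7, 1, 3, 8, 10, 2]
i: (SA[i-1],SA[i]) lcp shared
  1: (0,5) 0 ''
  2: (5,6) 1 'b'
  3: (6,9) 1 'b'
  4: (9,14) 0 ''
  5: (14,4) 1 'c'
  6: (4,13) 1 'c'
  7: (13,12) 0 ''
  8: (12,11) 1 'd'
  9: (11,7) 1 'd'
  10: (7,1) 2 'df'
  11: (1,3) 0 ''
  12: (3,8) 0 ''
  13: (8,10) 1 'f'
  14: (10,2) 1 'f'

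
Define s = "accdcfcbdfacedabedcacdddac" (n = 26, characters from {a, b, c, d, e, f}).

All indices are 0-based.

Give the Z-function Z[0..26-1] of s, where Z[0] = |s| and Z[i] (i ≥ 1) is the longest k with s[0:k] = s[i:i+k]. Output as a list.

[26, 0, 0, 0, 0, 0, 0, 0, 0, 0, 2, 0, 0, 0, 1, 0, 0, 0, 0, 2, 0, 0, 0, 0, 2, 0]

Z[0]=26
i=1: fresh scan; Z[1]=0
i=2: fresh scan; Z[2]=0
i=3: fresh scan; Z[3]=0
i=4: fresh scan; Z[4]=0
i=5: fresh scan; Z[5]=0
i=6: fresh scan; Z[6]=0
i=7: fresh scan; Z[7]=0
i=8: fresh scan; Z[8]=0
i=9: fresh scan; Z[9]=0
i=10: fresh scan; Z[10]=2 grow→box=[10,12)
i=11: min(r-i=1, Z[1]=0)=0; Z[11]=0
i=12: fresh scan; Z[12]=0
i=13: fresh scan; Z[13]=0
i=14: fresh scan; Z[14]=1 grow→box=[14,15)
i=15: fresh scan; Z[15]=0
i=16: fresh scan; Z[16]=0
i=17: fresh scan; Z[17]=0
i=18: fresh scan; Z[18]=0
i=19: fresh scan; Z[19]=2 grow→box=[19,21)
i=20: min(r-i=1, Z[1]=0)=0; Z[20]=0
i=21: fresh scan; Z[21]=0
i=22: fresh scan; Z[22]=0
i=23: fresh scan; Z[23]=0
i=24: fresh scan; Z[24]=2 grow→box=[24,26)
i=25: min(r-i=1, Z[1]=0)=0; Z[25]=0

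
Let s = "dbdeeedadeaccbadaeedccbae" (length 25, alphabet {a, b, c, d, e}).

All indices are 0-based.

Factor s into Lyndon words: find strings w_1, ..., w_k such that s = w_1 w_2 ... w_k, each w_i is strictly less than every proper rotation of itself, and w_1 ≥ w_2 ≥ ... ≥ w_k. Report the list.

["d", "bdeeed", "ade", "accbadaeedccbae"]

emit factor 1: 'd' (i=0, period=1)
emit factor 2: 'bdeeed' (i=1, period=6)
emit factor 3: 'ade' (i=7, period=3)
emit factor 4: 'accbadaeedccbae' (i=10, period=15)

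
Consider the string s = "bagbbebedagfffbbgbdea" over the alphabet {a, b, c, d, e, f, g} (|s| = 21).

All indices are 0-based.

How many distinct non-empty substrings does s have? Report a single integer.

sorted suffixes:
  #0 SA[0]=20  'a'
  #1 SA[1]=1  'agbbebedagfffbbgbdea'
  #2 SA[2]=9  'agfffbbgbdea'
  #3 SA[3]=0  'bagbbebedagfffbbgbdea'
  #4 SA[4]=3  'bbebedagfffbbgbdea'
  #5 SA[5]=14  'bbgbdea'
  #6 SA[6]=17  'bdea'
  #7 SA[7]=4  'bebedagfffbbgbdea'
  #8 SA[8]=6  'bedagfffbbgbdea'
  #9 SA[9]=15  'bgbdea'
  #10 SA[10]=8  'dagfffbbgbdea'
  #11 SA[11]=18  'dea'
  #12 SA[12]=19  'ea'
  #13 SA[13]=5  'ebedagfffbbgbdea'
  #14 SA[14]=7  'edagfffbbgbdea'
  #15 SA[15]=13  'fbbgbdea'
  #16 SA[16]=12  'ffbbgbdea'
  #17 SA[17]=11  'fffbbgbdea'
  #18 SA[18]=2  'gbbebedagfffbbgbdea'
  #19 SA[19]=16  'gbdea'
  #20 SA[20]=10  'gfffbbgbdea'

SA = [20, 1, 9, 0, 3, 14, 17, 4, 6, 15, 8, 18, 19, 5, 7, 13, 12, 11, 2, 16, 10]
[i] adj suffixes → lcp
  [1] 20/1 → 1 ('a')
  [2] 1/9 → 2 ('ag')
  [3] 9/0 → 0 ('')
  [4] 0/3 → 1 ('b')
  [5] 3/14 → 2 ('bb')
  [6] 14/17 → 1 ('b')
  [7] 17/4 → 1 ('b')
  [8] 4/6 → 2 ('be')
  [9] 6/15 → 1 ('b')
  [10] 15/8 → 0 ('')
  [11] 8/18 → 1 ('d')
  [12] 18/19 → 0 ('')
  [13] 19/5 → 1 ('e')
  [14] 5/7 → 1 ('e')
  [15] 7/13 → 0 ('')
  [16] 13/12 → 1 ('f')
  [17] 12/11 → 2 ('ff')
  [18] 11/2 → 0 ('')
  [19] 2/16 → 2 ('gb')
  [20] 16/10 → 1 ('g')

n(n+1)/2 = 21·22/2 = 231
Σ LCP = 0 + 1 + 2 + 0 + 1 + 2 + 1 + 1 + 2 + 1 + 0 + 1 + 0 + 1 + 1 + 0 + 1 + 2 + 0 + 2 + 1 = 20
distinct = 231 − 20 = 211

211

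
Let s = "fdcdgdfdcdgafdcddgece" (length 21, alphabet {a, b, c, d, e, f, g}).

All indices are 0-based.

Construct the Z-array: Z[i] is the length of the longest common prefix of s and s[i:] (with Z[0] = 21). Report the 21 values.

Z[0]=21
i=1: outside box; Z[1]=0
i=2: outside box; Z[2]=0
i=3: outside box; Z[3]=0
i=4: outside box; Z[4]=0
i=5: outside box; Z[5]=0
i=6: outside box; Z[6]=5 extend→box=[6,11)
i=7: min(r-i=4, Z[1]=0)=0; Z[7]=0
i=8: min(r-i=3, Z[2]=0)=0; Z[8]=0
i=9: min(r-i=2, Z[3]=0)=0; Z[9]=0
i=10: min(r-i=1, Z[4]=0)=0; Z[10]=0
i=11: outside box; Z[11]=0
i=12: outside box; Z[12]=4 extend→box=[12,16)
i=13: min(r-i=3, Z[1]=0)=0; Z[13]=0
i=14: min(r-i=2, Z[2]=0)=0; Z[14]=0
i=15: min(r-i=1, Z[3]=0)=0; Z[15]=0
i=16: outside box; Z[16]=0
i=17: outside box; Z[17]=0
i=18: outside box; Z[18]=0
i=19: outside box; Z[19]=0
i=20: outside box; Z[20]=0

[21, 0, 0, 0, 0, 0, 5, 0, 0, 0, 0, 0, 4, 0, 0, 0, 0, 0, 0, 0, 0]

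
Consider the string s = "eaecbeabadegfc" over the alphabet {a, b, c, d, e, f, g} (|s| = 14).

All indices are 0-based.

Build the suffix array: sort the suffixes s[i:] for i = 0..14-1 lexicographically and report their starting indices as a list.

[6, 8, 1, 7, 4, 13, 3, 9, 5, 0, 2, 10, 12, 11]

rank | idx | suffix
   0 |   6 | abadegfc
   1 |   8 | adegfc
   2 |   1 | aecbeabadegfc
   3 |   7 | badegfc
   4 |   4 | beabadegfc
   5 |  13 | c
   6 |   3 | cbeabadegfc
   7 |   9 | degfc
   8 |   5 | eabadegfc
   9 |   0 | eaecbeabadegfc
  10 |   2 | ecbeabadegfc
  11 |  10 | egfc
  12 |  12 | fc
  13 |  11 | gfc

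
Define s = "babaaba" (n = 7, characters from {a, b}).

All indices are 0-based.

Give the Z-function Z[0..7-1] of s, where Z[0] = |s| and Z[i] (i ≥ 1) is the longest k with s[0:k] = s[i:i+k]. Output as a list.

[7, 0, 2, 0, 0, 2, 0]

Z[0]=7
i=1: i≥r, start 0; Z[1]=0
i=2: i≥r, start 0; Z[2]=2 grow→box=[2,4)
i=3: min(r-i=1, Z[1]=0)=0; Z[3]=0
i=4: i≥r, start 0; Z[4]=0
i=5: i≥r, start 0; Z[5]=2 grow→box=[5,7)
i=6: min(r-i=1, Z[1]=0)=0; Z[6]=0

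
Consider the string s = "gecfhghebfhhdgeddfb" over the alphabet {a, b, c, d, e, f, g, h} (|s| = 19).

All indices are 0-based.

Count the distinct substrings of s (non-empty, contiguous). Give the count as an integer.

sorted suffixes:
  #0 SA[0]=18  'b'
  #1 SA[1]=8  'bfhhdgeddfb'
  #2 SA[2]=2  'cfhghebfhhdgeddfb'
  #3 SA[3]=15  'ddfb'
  #4 SA[4]=16  'dfb'
  #5 SA[5]=12  'dgeddfb'
  #6 SA[6]=7  'ebfhhdgeddfb'
  #7 SA[7]=1  'ecfhghebfhhdgeddfb'
  #8 SA[8]=14  'eddfb'
  #9 SA[9]=17  'fb'
  #10 SA[10]=3  'fhghebfhhdgeddfb'
  #11 SA[11]=9  'fhhdgeddfb'
  #12 SA[12]=0  'gecfhghebfhhdgeddfb'
  #13 SA[13]=13  'geddfb'
  #14 SA[14]=5  'ghebfhhdgeddfb'
  #15 SA[15]=11  'hdgeddfb'
  #16 SA[16]=6  'hebfhhdgeddfb'
  #17 SA[17]=4  'hghebfhhdgeddfb'
  #18 SA[18]=10  'hhdgeddfb'

SA = [18, 8, 2, 15, 16, 12, 7, 1, 14, 17, 3, 9, 0, 13, 5, 11, 6, 4, 10]
rank  pair      lcp
   1  s[18:],s[8:]  1  'b'
   2  s[8:],s[2:]  0  ''
   3  s[2:],s[15:]  0  ''
   4  s[15:],s[16:]  1  'd'
   5  s[16:],s[12:]  1  'd'
   6  s[12:],s[7:]  0  ''
   7  s[7:],s[1:]  1  'e'
   8  s[1:],s[14:]  1  'e'
   9  s[14:],s[17:]  0  ''
  10  s[17:],s[3:]  1  'f'
  11  s[3:],s[9:]  2  'fh'
  12  s[9:],s[0:]  0  ''
  13  s[0:],s[13:]  2  'ge'
  14  s[13:],s[5:]  1  'g'
  15  s[5:],s[11:]  0  ''
  16  s[11:],s[6:]  1  'h'
  17  s[6:],s[4:]  1  'h'
  18  s[4:],s[10:]  1  'h'

n(n+1)/2 = 19·20/2 = 190
Σ LCP = 0 + 1 + 0 + 0 + 1 + 1 + 0 + 1 + 1 + 0 + 1 + 2 + 0 + 2 + 1 + 0 + 1 + 1 + 1 = 14
distinct = 190 − 14 = 176

176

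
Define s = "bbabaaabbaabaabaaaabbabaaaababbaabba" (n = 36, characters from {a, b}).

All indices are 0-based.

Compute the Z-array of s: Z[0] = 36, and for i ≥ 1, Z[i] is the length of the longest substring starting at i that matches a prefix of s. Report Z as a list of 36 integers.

[36, 1, 0, 1, 0, 0, 0, 3, 1, 0, 0, 1, 0, 0, 1, 0, 0, 0, 0, 7, 1, 0, 1, 0, 0, 0, 0, 1, 0, 3, 1, 0, 0, 3, 1, 0]

Z[0]=36
i=1: i≥r, start 0; Z[1]=1 grow→box=[1,2)
i=2: i≥r, start 0; Z[2]=0
i=3: i≥r, start 0; Z[3]=1 grow→box=[3,4)
i=4: i≥r, start 0; Z[4]=0
i=5: i≥r, start 0; Z[5]=0
i=6: i≥r, start 0; Z[6]=0
i=7: i≥r, start 0; Z[7]=3 grow→box=[7,10)
i=8: min(r-i=2, Z[1]=1)=1; Z[8]=1
i=9: min(r-i=1, Z[2]=0)=0; Z[9]=0
i=10: i≥r, start 0; Z[10]=0
i=11: i≥r, start 0; Z[11]=1 grow→box=[11,12)
i=12: i≥r, start 0; Z[12]=0
i=13: i≥r, start 0; Z[13]=0
i=14: i≥r, start 0; Z[14]=1 grow→box=[14,15)
i=15: i≥r, start 0; Z[15]=0
i=16: i≥r, start 0; Z[16]=0
i=17: i≥r, start 0; Z[17]=0
i=18: i≥r, start 0; Z[18]=0
i=19: i≥r, start 0; Z[19]=7 grow→box=[19,26)
i=20: min(r-i=6, Z[1]=1)=1; Z[20]=1
i=21: min(r-i=5, Z[2]=0)=0; Z[21]=0
i=22: min(r-i=4, Z[3]=1)=1; Z[22]=1
i=23: min(r-i=3, Z[4]=0)=0; Z[23]=0
i=24: min(r-i=2, Z[5]=0)=0; Z[24]=0
i=25: min(r-i=1, Z[6]=0)=0; Z[25]=0
i=26: i≥r, start 0; Z[26]=0
i=27: i≥r, start 0; Z[27]=1 grow→box=[27,28)
i=28: i≥r, start 0; Z[28]=0
i=29: i≥r, start 0; Z[29]=3 grow→box=[29,32)
i=30: min(r-i=2, Z[1]=1)=1; Z[30]=1
i=31: min(r-i=1, Z[2]=0)=0; Z[31]=0
i=32: i≥r, start 0; Z[32]=0
i=33: i≥r, start 0; Z[33]=3 grow→box=[33,36)
i=34: min(r-i=2, Z[1]=1)=1; Z[34]=1
i=35: min(r-i=1, Z[2]=0)=0; Z[35]=0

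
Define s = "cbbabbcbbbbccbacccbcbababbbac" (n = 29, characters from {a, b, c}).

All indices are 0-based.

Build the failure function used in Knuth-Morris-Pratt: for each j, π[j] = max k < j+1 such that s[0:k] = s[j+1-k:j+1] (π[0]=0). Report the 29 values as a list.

π[0] = 0
j=1 s[j]='b': π[1]=0 (border '')
j=2 s[j]='b': π[2]=0 (border '')
j=3 s[j]='a': π[3]=0 (border '')
j=4 s[j]='b': π[4]=0 (border '')
j=5 s[j]='b': π[5]=0 (border '')
j=6 s[j]='c': π[6]=1 (border 'c')
j=7 s[j]='b': π[7]=2 (border 'cb')
j=8 s[j]='b': π[8]=3 (border 'cbb')
j=9 s[j]='b': k: 3→0; π[9]=0 (border '')
j=10 s[j]='b': π[10]=0 (border '')
j=11 s[j]='c': π[11]=1 (border 'c')
j=12 s[j]='c': k: 1→0; π[12]=1 (border 'c')
j=13 s[j]='b': π[13]=2 (border 'cb')
j=14 s[j]='a': k: 2→0; π[14]=0 (border '')
j=15 s[j]='c': π[15]=1 (border 'c')
j=16 s[j]='c': k: 1→0; π[16]=1 (border 'c')
j=17 s[j]='c': k: 1→0; π[17]=1 (border 'c')
j=18 s[j]='b': π[18]=2 (border 'cb')
j=19 s[j]='c': k: 2→0; π[19]=1 (border 'c')
j=20 s[j]='b': π[20]=2 (border 'cb')
j=21 s[j]='a': k: 2→0; π[21]=0 (border '')
j=22 s[j]='b': π[22]=0 (border '')
j=23 s[j]='a': π[23]=0 (border '')
j=24 s[j]='b': π[24]=0 (border '')
j=25 s[j]='b': π[25]=0 (border '')
j=26 s[j]='b': π[26]=0 (border '')
j=27 s[j]='a': π[27]=0 (border '')
j=28 s[j]='c': π[28]=1 (border 'c')

[0, 0, 0, 0, 0, 0, 1, 2, 3, 0, 0, 1, 1, 2, 0, 1, 1, 1, 2, 1, 2, 0, 0, 0, 0, 0, 0, 0, 1]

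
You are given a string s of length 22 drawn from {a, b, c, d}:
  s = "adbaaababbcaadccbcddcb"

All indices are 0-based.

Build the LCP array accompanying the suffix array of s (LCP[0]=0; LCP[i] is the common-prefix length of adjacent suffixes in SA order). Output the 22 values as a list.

sorted suffixes:
  #0 SA[0]=3  'aaababbcaadccbcddcb'
  #1 SA[1]=4  'aababbcaadccbcddcb'
  #2 SA[2]=11  'aadccbcddcb'
  #3 SA[3]=5  'ababbcaadccbcddcb'
  #4 SA[4]=7  'abbcaadccbcddcb'
  #5 SA[5]=0  'adbaaababbcaadccbcddcb'
  #6 SA[6]=12  'adccbcddcb'
  #7 SA[7]=21  'b'
  #8 SA[8]=2  'baaababbcaadccbcddcb'
  #9 SA[9]=6  'babbcaadccbcddcb'
  #10 SA[10]=8  'bbcaadccbcddcb'
  #11 SA[11]=9  'bcaadccbcddcb'
  #12 SA[12]=16  'bcddcb'
  #13 SA[13]=10  'caadccbcddcb'
  #14 SA[14]=20  'cb'
  #15 SA[15]=15  'cbcddcb'
  #16 SA[16]=14  'ccbcddcb'
  #17 SA[17]=17  'cddcb'
  #18 SA[18]=1  'dbaaababbcaadccbcddcb'
  #19 SA[19]=19  'dcb'
  #20 SA[20]=13  'dccbcddcb'
  #21 SA[21]=18  'ddcb'

SA = [3, 4, 11, 5, 7, 0, 12, 21, 2, 6, 8, 9, 16, 10, 20, 15, 14, 17, 1, 19, 13, 18]
[i] adj suffixes → lcp
  [1] 3/4 → 2 ('aa')
  [2] 4/11 → 2 ('aa')
  [3] 11/5 → 1 ('a')
  [4] 5/7 → 2 ('ab')
  [5] 7/0 → 1 ('a')
  [6] 0/12 → 2 ('ad')
  [7] 12/21 → 0 ('')
  [8] 21/2 → 1 ('b')
  [9] 2/6 → 2 ('ba')
  [10] 6/8 → 1 ('b')
  [11] 8/9 → 1 ('b')
  [12] 9/16 → 2 ('bc')
  [13] 16/10 → 0 ('')
  [14] 10/20 → 1 ('c')
  [15] 20/15 → 2 ('cb')
  [16] 15/14 → 1 ('c')
  [17] 14/17 → 1 ('c')
  [18] 17/1 → 0 ('')
  [19] 1/19 → 1 ('d')
  [20] 19/13 → 2 ('dc')
  [21] 13/18 → 1 ('d')

[0, 2, 2, 1, 2, 1, 2, 0, 1, 2, 1, 1, 2, 0, 1, 2, 1, 1, 0, 1, 2, 1]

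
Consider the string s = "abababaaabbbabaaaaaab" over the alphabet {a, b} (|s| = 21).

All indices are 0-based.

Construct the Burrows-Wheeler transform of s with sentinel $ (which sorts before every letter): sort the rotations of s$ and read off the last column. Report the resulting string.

rank  rotation                last
    0  $abababaaabbbabaaaaaab  b
    1  aaaaaab$abababaaabbbab  b
    2  aaaaab$abababaaabbbaba  a
    3  aaaab$abababaaabbbabaa  a
    4  aaab$abababaaabbbabaaa  a
    5  aaabbbabaaaaaab$ababab  b
    6  aab$abababaaabbbabaaaa  a
    7  aabbbabaaaaaab$abababa  a
    8  ab$abababaaabbbabaaaaa  a
    9  abaaaaaab$abababaaabbb  b
   10  abaaabbbabaaaaaab$abab  b
   11  ababaaabbbabaaaaaab$ab  b
   12  abababaaabbbabaaaaaab$  $
   13  abbbabaaaaaab$abababaa  a
   14  b$abababaaabbbabaaaaaa  a
   15  baaaaaab$abababaaabbba  a
   16  baaabbbabaaaaaab$ababa  a
   17  babaaaaaab$abababaaabb  b
   18  babaaabbbabaaaaaab$aba  a
   19  bababaaabbbabaaaaaab$a  a
   20  bbabaaaaaab$abababaaab  b
   21  bbbabaaaaaab$abababaaa  a

bbaaabaaabbb$aaaabaaba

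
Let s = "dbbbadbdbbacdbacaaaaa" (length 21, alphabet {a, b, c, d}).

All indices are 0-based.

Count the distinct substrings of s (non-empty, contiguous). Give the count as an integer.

sorted suffixes:
  #0 SA[0]=20  'a'
  #1 SA[1]=19  'aa'
  #2 SA[2]=18  'aaa'
  #3 SA[3]=17  'aaaa'
  #4 SA[4]=16  'aaaaa'
  #5 SA[5]=14  'acaaaaa'
  #6 SA[6]=10  'acdbacaaaaa'
  #7 SA[7]=4  'adbdbbacdbacaaaaa'
  #8 SA[8]=13  'bacaaaaa'
  #9 SA[9]=9  'bacdbacaaaaa'
  #10 SA[10]=3  'badbdbbacdbacaaaaa'
  #11 SA[11]=8  'bbacdbacaaaaa'
  #12 SA[12]=2  'bbadbdbbacdbacaaaaa'
  #13 SA[13]=1  'bbbadbdbbacdbacaaaaa'
  #14 SA[14]=6  'bdbbacdbacaaaaa'
  #15 SA[15]=15  'caaaaa'
  #16 SA[16]=11  'cdbacaaaaa'
  #17 SA[17]=12  'dbacaaaaa'
  #18 SA[18]=7  'dbbacdbacaaaaa'
  #19 SA[19]=0  'dbbbadbdbbacdbacaaaaa'
  #20 SA[20]=5  'dbdbbacdbacaaaaa'

SA = [20, 19, 18, 17, 16, 14, 10, 4, 13, 9, 3, 8, 2, 1, 6, 15, 11, 12, 7, 0, 5]
i: (SA[i-1],SA[i]) lcp shared
  1: (20,19) 1 'a'
  2: (19,18) 2 'aa'
  3: (18,17) 3 'aaa'
  4: (17,16) 4 'aaaa'
  5: (16,14) 1 'a'
  6: (14,10) 2 'ac'
  7: (10,4) 1 'a'
  8: (4,13) 0 ''
  9: (13,9) 3 'bac'
  10: (9,3) 2 'ba'
  11: (3,8) 1 'b'
  12: (8,2) 3 'bba'
  13: (2,1) 2 'bb'
  14: (1,6) 1 'b'
  15: (6,15) 0 ''
  16: (15,11) 1 'c'
  17: (11,12) 0 ''
  18: (12,7) 2 'db'
  19: (7,0) 3 'dbb'
  20: (0,5) 2 'db'

n(n+1)/2 = 21·22/2 = 231
Σ LCP = 0 + 1 + 2 + 3 + 4 + 1 + 2 + 1 + 0 + 3 + 2 + 1 + 3 + 2 + 1 + 0 + 1 + 0 + 2 + 3 + 2 = 34
distinct = 231 − 34 = 197

197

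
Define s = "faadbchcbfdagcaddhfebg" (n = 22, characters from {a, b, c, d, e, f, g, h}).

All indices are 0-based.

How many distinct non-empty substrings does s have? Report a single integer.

238

sorted suffixes:
  #0 SA[0]=1  'aadbchcbfdagcaddhfebg'
  #1 SA[1]=2  'adbchcbfdagcaddhfebg'
  #2 SA[2]=14  'addhfebg'
  #3 SA[3]=11  'agcaddhfebg'
  #4 SA[4]=4  'bchcbfdagcaddhfebg'
  #5 SA[5]=8  'bfdagcaddhfebg'
  #6 SA[6]=20  'bg'
  #7 SA[7]=13  'caddhfebg'
  #8 SA[8]=7  'cbfdagcaddhfebg'
  #9 SA[9]=5  'chcbfdagcaddhfebg'
  #10 SA[10]=10  'dagcaddhfebg'
  #11 SA[11]=3  'dbchcbfdagcaddhfebg'
  #12 SA[12]=15  'ddhfebg'
  #13 SA[13]=16  'dhfebg'
  #14 SA[14]=19  'ebg'
  #15 SA[15]=0  'faadbchcbfdagcaddhfebg'
  #16 SA[16]=9  'fdagcaddhfebg'
  #17 SA[17]=18  'febg'
  #18 SA[18]=21  'g'
  #19 SA[19]=12  'gcaddhfebg'
  #20 SA[20]=6  'hcbfdagcaddhfebg'
  #21 SA[21]=17  'hfebg'

SA = [1, 2, 14, 11, 4, 8, 20, 13, 7, 5, 10, 3, 15, 16, 19, 0, 9, 18, 21, 12, 6, 17]
i: (SA[i-1],SA[i]) lcp shared
  1: (1,2) 1 'a'
  2: (2,14) 2 'ad'
  3: (14,11) 1 'a'
  4: (11,4) 0 ''
  5: (4,8) 1 'b'
  6: (8,20) 1 'b'
  7: (20,13) 0 ''
  8: (13,7) 1 'c'
  9: (7,5) 1 'c'
  10: (5,10) 0 ''
  11: (10,3) 1 'd'
  12: (3,15) 1 'd'
  13: (15,16) 1 'd'
  14: (16,19) 0 ''
  15: (19,0) 0 ''
  16: (0,9) 1 'f'
  17: (9,18) 1 'f'
  18: (18,21) 0 ''
  19: (21,12) 1 'g'
  20: (12,6) 0 ''
  21: (6,17) 1 'h'

n(n+1)/2 = 22·23/2 = 253
Σ LCP = 0 + 1 + 2 + 1 + 0 + 1 + 1 + 0 + 1 + 1 + 0 + 1 + 1 + 1 + 0 + 0 + 1 + 1 + 0 + 1 + 0 + 1 = 15
distinct = 253 − 15 = 238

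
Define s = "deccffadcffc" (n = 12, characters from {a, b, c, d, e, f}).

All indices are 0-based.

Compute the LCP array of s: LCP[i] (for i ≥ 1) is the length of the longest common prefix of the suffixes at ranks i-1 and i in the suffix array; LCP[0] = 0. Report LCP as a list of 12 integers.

sorted suffixes:
  #0 SA[0]=6  'adcffc'
  #1 SA[1]=11  'c'
  #2 SA[2]=2  'ccffadcffc'
  #3 SA[3]=3  'cffadcffc'
  #4 SA[4]=8  'cffc'
  #5 SA[5]=7  'dcffc'
  #6 SA[6]=0  'deccffadcffc'
  #7 SA[7]=1  'eccffadcffc'
  #8 SA[8]=5  'fadcffc'
  #9 SA[9]=10  'fc'
  #10 SA[10]=4  'ffadcffc'
  #11 SA[11]=9  'ffc'

SA = [6, 11, 2, 3, 8, 7, 0, 1, 5, 10, 4, 9]
rank  pair      lcp
   1  s[6:],s[11:]  0  ''
   2  s[11:],s[2:]  1  'c'
   3  s[2:],s[3:]  1  'c'
   4  s[3:],s[8:]  3  'cff'
   5  s[8:],s[7:]  0  ''
   6  s[7:],s[0:]  1  'd'
   7  s[0:],s[1:]  0  ''
   8  s[1:],s[5:]  0  ''
   9  s[5:],s[10:]  1  'f'
  10  s[10:],s[4:]  1  'f'
  11  s[4:],s[9:]  2  'ff'

[0, 0, 1, 1, 3, 0, 1, 0, 0, 1, 1, 2]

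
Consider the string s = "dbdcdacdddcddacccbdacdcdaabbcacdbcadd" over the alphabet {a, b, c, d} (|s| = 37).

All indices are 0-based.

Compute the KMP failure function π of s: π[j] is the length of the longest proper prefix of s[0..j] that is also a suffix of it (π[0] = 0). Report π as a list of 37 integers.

π[0] = 0
j=1 s[j]='b': π[1]=0 (border '')
j=2 s[j]='d': π[2]=1 (border 'd')
j=3 s[j]='c': k: 1→0; π[3]=0 (border '')
j=4 s[j]='d': π[4]=1 (border 'd')
j=5 s[j]='a': k: 1→0; π[5]=0 (border '')
j=6 s[j]='c': π[6]=0 (border '')
j=7 s[j]='d': π[7]=1 (border 'd')
j=8 s[j]='d': k: 1→0; π[8]=1 (border 'd')
j=9 s[j]='d': k: 1→0; π[9]=1 (border 'd')
j=10 s[j]='c': k: 1→0; π[10]=0 (border '')
j=11 s[j]='d': π[11]=1 (border 'd')
j=12 s[j]='d': k: 1→0; π[12]=1 (border 'd')
j=13 s[j]='a': k: 1→0; π[13]=0 (border '')
j=14 s[j]='c': π[14]=0 (border '')
j=15 s[j]='c': π[15]=0 (border '')
j=16 s[j]='c': π[16]=0 (border '')
j=17 s[j]='b': π[17]=0 (border '')
j=18 s[j]='d': π[18]=1 (border 'd')
j=19 s[j]='a': k: 1→0; π[19]=0 (border '')
j=20 s[j]='c': π[20]=0 (border '')
j=21 s[j]='d': π[21]=1 (border 'd')
j=22 s[j]='c': k: 1→0; π[22]=0 (border '')
j=23 s[j]='d': π[23]=1 (border 'd')
j=24 s[j]='a': k: 1→0; π[24]=0 (border '')
j=25 s[j]='a': π[25]=0 (border '')
j=26 s[j]='b': π[26]=0 (border '')
j=27 s[j]='b': π[27]=0 (border '')
j=28 s[j]='c': π[28]=0 (border '')
j=29 s[j]='a': π[29]=0 (border '')
j=30 s[j]='c': π[30]=0 (border '')
j=31 s[j]='d': π[31]=1 (border 'd')
j=32 s[j]='b': π[32]=2 (border 'db')
j=33 s[j]='c': k: 2→0; π[33]=0 (border '')
j=34 s[j]='a': π[34]=0 (border '')
j=35 s[j]='d': π[35]=1 (border 'd')
j=36 s[j]='d': k: 1→0; π[36]=1 (border 'd')

[0, 0, 1, 0, 1, 0, 0, 1, 1, 1, 0, 1, 1, 0, 0, 0, 0, 0, 1, 0, 0, 1, 0, 1, 0, 0, 0, 0, 0, 0, 0, 1, 2, 0, 0, 1, 1]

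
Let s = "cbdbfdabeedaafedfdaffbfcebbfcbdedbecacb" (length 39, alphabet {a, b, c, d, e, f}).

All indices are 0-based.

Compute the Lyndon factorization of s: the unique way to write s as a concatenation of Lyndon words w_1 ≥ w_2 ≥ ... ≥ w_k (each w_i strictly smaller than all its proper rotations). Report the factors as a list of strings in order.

emit factor 1: 'c' (i=0, period=1)
emit factor 2: 'bdbfd' (i=1, period=5)
emit factor 3: 'abeed' (i=6, period=5)
emit factor 4: 'aafedfdaffbfcebbfcbdedbecacb' (i=11, period=28)

["c", "bdbfd", "abeed", "aafedfdaffbfcebbfcbdedbecacb"]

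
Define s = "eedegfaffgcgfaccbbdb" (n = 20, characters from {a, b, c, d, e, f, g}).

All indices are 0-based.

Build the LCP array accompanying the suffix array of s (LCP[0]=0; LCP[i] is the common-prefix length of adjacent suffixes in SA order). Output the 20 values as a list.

[0, 1, 0, 1, 1, 0, 1, 1, 0, 1, 0, 1, 1, 0, 2, 1, 1, 0, 1, 3]

rank | idx | suffix
   0 |  13 | accbbdb
   1 |   6 | affgcgfaccbbdb
   2 |  19 | b
   3 |  16 | bbdb
   4 |  17 | bdb
   5 |  15 | cbbdb
   6 |  14 | ccbbdb
   7 |  10 | cgfaccbbdb
   8 |  18 | db
   9 |   2 | degfaffgcgfaccbbdb
  10 |   1 | edegfaffgcgfaccbbdb
  11 |   0 | eedegfaffgcgfaccbbdb
  12 |   3 | egfaffgcgfaccbbdb
  13 |  12 | faccbbdb
  14 |   5 | faffgcgfaccbbdb
  15 |   7 | ffgcgfaccbbdb
  16 |   8 | fgcgfaccbbdb
  17 |   9 | gcgfaccbbdb
  18 |  11 | gfaccbbdb
  19 |   4 | gfaffgcgfaccbbdb

SA = [13, 6, 19, 16, 17, 15, 14, 10, 18, 2, 1, 0, 3, 12, 5, 7, 8, 9, 11, 4]
rank  pair      lcp
   1  s[13:],s[6:]  1  'a'
   2  s[6:],s[19:]  0  ''
   3  s[19:],s[16:]  1  'b'
   4  s[16:],s[17:]  1  'b'
   5  s[17:],s[15:]  0  ''
   6  s[15:],s[14:]  1  'c'
   7  s[14:],s[10:]  1  'c'
   8  s[10:],s[18:]  0  ''
   9  s[18:],s[2:]  1  'd'
  10  s[2:],s[1:]  0  ''
  11  s[1:],s[0:]  1  'e'
  12  s[0:],s[3:]  1  'e'
  13  s[3:],s[12:]  0  ''
  14  s[12:],s[5:]  2  'fa'
  15  s[5:],s[7:]  1  'f'
  16  s[7:],s[8:]  1  'f'
  17  s[8:],s[9:]  0  ''
  18  s[9:],s[11:]  1  'g'
  19  s[11:],s[4:]  3  'gfa'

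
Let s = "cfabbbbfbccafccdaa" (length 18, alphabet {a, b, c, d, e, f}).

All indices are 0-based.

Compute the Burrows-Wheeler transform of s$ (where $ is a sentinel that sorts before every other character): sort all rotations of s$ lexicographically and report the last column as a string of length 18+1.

aadfcabbfbcbfc$ccba

rank  rotation             last
    0  $cfabbbbfbccafccdaa  a
    1  a$cfabbbbfbccafccda  a
    2  aa$cfabbbbfbccafccd  d
    3  abbbbfbccafccdaa$cf  f
    4  afccdaa$cfabbbbfbcc  c
    5  bbbbfbccafccdaa$cfa  a
    6  bbbfbccafccdaa$cfab  b
    7  bbfbccafccdaa$cfabb  b
    8  bccafccdaa$cfabbbbf  f
    9  bfbccafccdaa$cfabbb  b
   10  cafccdaa$cfabbbbfbc  c
   11  ccafccdaa$cfabbbbfb  b
   12  ccdaa$cfabbbbfbccaf  f
   13  cdaa$cfabbbbfbccafc  c
   14  cfabbbbfbccafccdaa$  $
   15  daa$cfabbbbfbccafcc  c
   16  fabbbbfbccafccdaa$c  c
   17  fbccafccdaa$cfabbbb  b
   18  fccdaa$cfabbbbfbcca  a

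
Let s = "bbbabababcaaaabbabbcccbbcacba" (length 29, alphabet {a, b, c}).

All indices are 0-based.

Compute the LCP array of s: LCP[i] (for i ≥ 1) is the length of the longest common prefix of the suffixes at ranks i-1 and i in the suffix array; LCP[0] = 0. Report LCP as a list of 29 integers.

sorted suffixes:
  #0 SA[0]=28  'a'
  #1 SA[1]=10  'aaaabbabbcccbbcacba'
  #2 SA[2]=11  'aaabbabbcccbbcacba'
  #3 SA[3]=12  'aabbabbcccbbcacba'
  #4 SA[4]=3  'abababcaaaabbabbcccbbcacba'
  #5 SA[5]=5  'ababcaaaabbabbcccbbcacba'
  #6 SA[6]=13  'abbabbcccbbcacba'
  #7 SA[7]=16  'abbcccbbcacba'
  #8 SA[8]=7  'abcaaaabbabbcccbbcacba'
  #9 SA[9]=25  'acba'
  #10 SA[10]=27  'ba'
  #11 SA[11]=2  'babababcaaaabbabbcccbbcacba'
  #12 SA[12]=4  'bababcaaaabbabbcccbbcacba'
  #13 SA[13]=15  'babbcccbbcacba'
  #14 SA[14]=6  'babcaaaabbabbcccbbcacba'
  #15 SA[15]=1  'bbabababcaaaabbabbcccbbcacba'
  #16 SA[16]=14  'bbabbcccbbcacba'
  #17 SA[17]=0  'bbbabababcaaaabbabbcccbbcacba'
  #18 SA[18]=22  'bbcacba'
  #19 SA[19]=17  'bbcccbbcacba'
  #20 SA[20]=8  'bcaaaabbabbcccbbcacba'
  #21 SA[21]=23  'bcacba'
  #22 SA[22]=18  'bcccbbcacba'
  #23 SA[23]=9  'caaaabbabbcccbbcacba'
  #24 SA[24]=24  'cacba'
  #25 SA[25]=26  'cba'
  #26 SA[26]=21  'cbbcacba'
  #27 SA[27]=20  'ccbbcacba'
  #28 SA[28]=19  'cccbbcacba'

SA = [28, 10, 11, 12, 3, 5, 13, 16, 7, 25, 27, 2, 4, 15, 6, 1, 14, 0, 22, 17, 8, 23, 18, 9, 24, 26, 21, 20, 19]
[i] adj suffixes → lcp
  [1] 28/10 → 1 ('a')
  [2] 10/11 → 3 ('aaa')
  [3] 11/12 → 2 ('aa')
  [4] 12/3 → 1 ('a')
  [5] 3/5 → 4 ('abab')
  [6] 5/13 → 2 ('ab')
  [7] 13/16 → 3 ('abb')
  [8] 16/7 → 2 ('ab')
  [9] 7/25 → 1 ('a')
  [10] 25/27 → 0 ('')
  [11] 27/2 → 2 ('ba')
  [12] 2/4 → 5 ('babab')
  [13] 4/15 → 3 ('bab')
  [14] 15/6 → 3 ('bab')
  [15] 6/1 → 1 ('b')
  [16] 1/14 → 4 ('bbab')
  [17] 14/0 → 2 ('bb')
  [18] 0/22 → 2 ('bb')
  [19] 22/17 → 3 ('bbc')
  [20] 17/8 → 1 ('b')
  [21] 8/23 → 3 ('bca')
  [22] 23/18 → 2 ('bc')
  [23] 18/9 → 0 ('')
  [24] 9/24 → 2 ('ca')
  [25] 24/26 → 1 ('c')
  [26] 26/21 → 2 ('cb')
  [27] 21/20 → 1 ('c')
  [28] 20/19 → 2 ('cc')

[0, 1, 3, 2, 1, 4, 2, 3, 2, 1, 0, 2, 5, 3, 3, 1, 4, 2, 2, 3, 1, 3, 2, 0, 2, 1, 2, 1, 2]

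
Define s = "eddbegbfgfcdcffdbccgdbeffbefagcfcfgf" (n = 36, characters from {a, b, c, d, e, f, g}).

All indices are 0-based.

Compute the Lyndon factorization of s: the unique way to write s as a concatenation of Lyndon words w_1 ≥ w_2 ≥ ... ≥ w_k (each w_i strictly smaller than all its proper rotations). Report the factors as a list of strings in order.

["e", "d", "d", "begbfgfcdcffd", "bccgdbeffbef", "agcfcfgf"]

emit factor 1: 'e' (i=0, period=1)
emit factor 2: 'd' (i=1, period=1)
emit factor 3: 'd' (i=2, period=1)
emit factor 4: 'begbfgfcdcffd' (i=3, period=13)
emit factor 5: 'bccgdbeffbef' (i=16, period=12)
emit factor 6: 'agcfcfgf' (i=28, period=8)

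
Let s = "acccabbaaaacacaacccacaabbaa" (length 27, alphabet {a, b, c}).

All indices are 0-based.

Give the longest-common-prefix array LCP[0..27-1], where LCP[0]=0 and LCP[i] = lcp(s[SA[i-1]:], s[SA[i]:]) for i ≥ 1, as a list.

rank→(start, suffix):
  0 → (26, 'a')
  1 → (25, 'aa')
  2 → (7, 'aaaacacaacccacaabbaa')
  3 → (8, 'aaacacaacccacaabbaa')
  4 → (21, 'aabbaa')
  5 → (9, 'aacacaacccacaabbaa')
  6 → (14, 'aacccacaabbaa')
  7 → (22, 'abbaa')
  8 → (4, 'abbaaaacacaacccacaabbaa')
  9 → (19, 'acaabbaa')
  10 → (12, 'acaacccacaabbaa')
  11 → (10, 'acacaacccacaabbaa')
  12 → (0, 'acccabbaaaacacaacccacaabbaa')
  13 → (15, 'acccacaabbaa')
  14 → (24, 'baa')
  15 → (6, 'baaaacacaacccacaabbaa')
  16 → (23, 'bbaa')
  17 → (5, 'bbaaaacacaacccacaabbaa')
  18 → (20, 'caabbaa')
  19 → (13, 'caacccacaabbaa')
  20 → (3, 'cabbaaaacacaacccacaabbaa')
  21 → (18, 'cacaabbaa')
  22 → (11, 'cacaacccacaabbaa')
  23 → (2, 'ccabbaaaacacaacccacaabbaa')
  24 → (17, 'ccacaabbaa')
  25 → (1, 'cccabbaaaacacaacccacaabbaa')
  26 → (16, 'cccacaabbaa')

SA = [26, 25, 7, 8, 21, 9, 14, 22, 4, 19, 12, 10, 0, 15, 24, 6, 23, 5, 20, 13, 3, 18, 11, 2, 17, 1, 16]
[i] adj suffixes → lcp
  [1] 26/25 → 1 ('a')
  [2] 25/7 → 2 ('aa')
  [3] 7/8 → 3 ('aaa')
  [4] 8/21 → 2 ('aa')
  [5] 21/9 → 2 ('aa')
  [6] 9/14 → 3 ('aac')
  [7] 14/22 → 1 ('a')
  [8] 22/4 → 5 ('abbaa')
  [9] 4/19 → 1 ('a')
  [10] 19/12 → 4 ('acaa')
  [11] 12/10 → 3 ('aca')
  [12] 10/0 → 2 ('ac')
  [13] 0/15 → 5 ('accca')
  [14] 15/24 → 0 ('')
  [15] 24/6 → 3 ('baa')
  [16] 6/23 → 1 ('b')
  [17] 23/5 → 4 ('bbaa')
  [18] 5/20 → 0 ('')
  [19] 20/13 → 3 ('caa')
  [20] 13/3 → 2 ('ca')
  [21] 3/18 → 2 ('ca')
  [22] 18/11 → 5 ('cacaa')
  [23] 11/2 → 1 ('c')
  [24] 2/17 → 3 ('cca')
  [25] 17/1 → 2 ('cc')
  [26] 1/16 → 4 ('ccca')

[0, 1, 2, 3, 2, 2, 3, 1, 5, 1, 4, 3, 2, 5, 0, 3, 1, 4, 0, 3, 2, 2, 5, 1, 3, 2, 4]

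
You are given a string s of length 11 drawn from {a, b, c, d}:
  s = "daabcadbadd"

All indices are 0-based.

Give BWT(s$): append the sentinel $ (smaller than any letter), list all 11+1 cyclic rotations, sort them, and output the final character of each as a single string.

rank  rotation      last
    0  $daabcadbadd  d
    1  aabcadbadd$d  d
    2  abcadbadd$da  a
    3  adbadd$daabc  c
    4  add$daabcadb  b
    5  badd$daabcad  d
    6  bcadbadd$daa  a
    7  cadbadd$daab  b
    8  d$daabcadbad  d
    9  daabcadbadd$  $
   10  dbadd$daabca  a
   11  dd$daabcadba  a

ddacbdabd$aa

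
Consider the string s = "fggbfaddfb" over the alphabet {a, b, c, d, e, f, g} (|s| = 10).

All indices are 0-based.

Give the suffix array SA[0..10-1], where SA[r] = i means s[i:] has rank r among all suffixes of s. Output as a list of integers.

rank→(start, suffix):
  0 → (5, 'addfb')
  1 → (9, 'b')
  2 → (3, 'bfaddfb')
  3 → (6, 'ddfb')
  4 → (7, 'dfb')
  5 → (4, 'faddfb')
  6 → (8, 'fb')
  7 → (0, 'fggbfaddfb')
  8 → (2, 'gbfaddfb')
  9 → (1, 'ggbfaddfb')

[5, 9, 3, 6, 7, 4, 8, 0, 2, 1]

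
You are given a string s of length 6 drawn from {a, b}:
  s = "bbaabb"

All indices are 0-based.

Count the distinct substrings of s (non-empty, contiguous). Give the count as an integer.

16

sorted suffixes:
  #0 SA[0]=2  'aabb'
  #1 SA[1]=3  'abb'
  #2 SA[2]=5  'b'
  #3 SA[3]=1  'baabb'
  #4 SA[4]=4  'bb'
  #5 SA[5]=0  'bbaabb'

SA = [2, 3, 5, 1, 4, 0]
i: (SA[i-1],SA[i]) lcp shared
  1: (2,3) 1 'a'
  2: (3,5) 0 ''
  3: (5,1) 1 'b'
  4: (1,4) 1 'b'
  5: (4,0) 2 'bb'

n(n+1)/2 = 6·7/2 = 21
Σ LCP = 0 + 1 + 0 + 1 + 1 + 2 = 5
distinct = 21 − 5 = 16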